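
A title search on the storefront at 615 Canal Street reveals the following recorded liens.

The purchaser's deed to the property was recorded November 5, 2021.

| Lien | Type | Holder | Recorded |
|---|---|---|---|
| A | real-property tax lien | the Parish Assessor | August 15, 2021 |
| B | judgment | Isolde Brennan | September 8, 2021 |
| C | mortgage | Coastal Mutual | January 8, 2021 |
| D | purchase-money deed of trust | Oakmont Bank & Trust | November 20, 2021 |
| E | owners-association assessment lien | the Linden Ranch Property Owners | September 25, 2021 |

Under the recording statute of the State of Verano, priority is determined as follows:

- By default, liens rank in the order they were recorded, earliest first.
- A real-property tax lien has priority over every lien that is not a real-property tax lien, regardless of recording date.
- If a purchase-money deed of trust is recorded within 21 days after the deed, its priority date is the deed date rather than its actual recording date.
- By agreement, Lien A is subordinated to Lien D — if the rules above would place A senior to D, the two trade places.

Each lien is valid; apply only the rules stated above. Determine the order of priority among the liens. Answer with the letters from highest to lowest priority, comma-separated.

Effective dates after the stated exceptions: D was recorded within the 21-day window, so its effective date is the deed date November 5, 2021.
A, as a real-property tax lien, has superpriority and ranks first.
Ordering the rest by effective date: C (January 8, 2021), B (September 8, 2021), E (September 25, 2021), D (November 5, 2021).
A would otherwise be senior to D, so under the subordination agreement A and D exchange positions.

D, C, B, E, A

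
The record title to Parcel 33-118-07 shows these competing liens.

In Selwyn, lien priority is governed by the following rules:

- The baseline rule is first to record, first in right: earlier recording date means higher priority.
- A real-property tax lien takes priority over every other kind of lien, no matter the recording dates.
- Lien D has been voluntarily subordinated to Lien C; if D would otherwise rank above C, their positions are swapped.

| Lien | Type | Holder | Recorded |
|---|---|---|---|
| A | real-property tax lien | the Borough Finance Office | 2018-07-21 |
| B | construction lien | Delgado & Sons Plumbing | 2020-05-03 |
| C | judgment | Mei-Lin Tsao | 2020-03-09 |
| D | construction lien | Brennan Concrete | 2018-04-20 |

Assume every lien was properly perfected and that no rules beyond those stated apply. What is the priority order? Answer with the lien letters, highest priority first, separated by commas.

As a real-property tax lien, A is senior to every other lien.
The other liens, earliest effective date first: D (2018-04-20), C (2020-03-09), B (2020-05-03).
D would otherwise be senior to C, so under the subordination agreement D and C exchange positions.

A, C, D, B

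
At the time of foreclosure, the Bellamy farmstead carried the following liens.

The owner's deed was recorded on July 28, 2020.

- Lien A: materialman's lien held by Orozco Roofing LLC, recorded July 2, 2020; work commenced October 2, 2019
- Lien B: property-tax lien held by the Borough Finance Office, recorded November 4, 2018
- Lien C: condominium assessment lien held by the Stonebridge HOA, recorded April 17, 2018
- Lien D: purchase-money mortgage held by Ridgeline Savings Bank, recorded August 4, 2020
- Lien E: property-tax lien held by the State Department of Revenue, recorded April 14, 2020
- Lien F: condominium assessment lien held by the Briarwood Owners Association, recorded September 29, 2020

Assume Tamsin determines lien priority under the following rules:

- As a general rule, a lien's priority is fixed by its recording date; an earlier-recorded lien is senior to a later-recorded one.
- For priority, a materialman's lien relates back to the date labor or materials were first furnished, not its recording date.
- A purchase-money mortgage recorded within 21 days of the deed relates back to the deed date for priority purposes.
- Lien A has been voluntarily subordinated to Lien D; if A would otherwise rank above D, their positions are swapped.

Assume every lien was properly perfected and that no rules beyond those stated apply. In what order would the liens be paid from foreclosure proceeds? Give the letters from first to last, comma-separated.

First, effective dates: A's effective date is October 2, 2019, when work began; D relates back to the deed date July 28, 2020.
By effective date: C (April 17, 2018), B (November 4, 2018), A (October 2, 2019), E (April 14, 2020), D (July 28, 2020), F (September 29, 2020).
Because A would otherwise rank above D, the subordination swaps them.

C, B, D, E, A, F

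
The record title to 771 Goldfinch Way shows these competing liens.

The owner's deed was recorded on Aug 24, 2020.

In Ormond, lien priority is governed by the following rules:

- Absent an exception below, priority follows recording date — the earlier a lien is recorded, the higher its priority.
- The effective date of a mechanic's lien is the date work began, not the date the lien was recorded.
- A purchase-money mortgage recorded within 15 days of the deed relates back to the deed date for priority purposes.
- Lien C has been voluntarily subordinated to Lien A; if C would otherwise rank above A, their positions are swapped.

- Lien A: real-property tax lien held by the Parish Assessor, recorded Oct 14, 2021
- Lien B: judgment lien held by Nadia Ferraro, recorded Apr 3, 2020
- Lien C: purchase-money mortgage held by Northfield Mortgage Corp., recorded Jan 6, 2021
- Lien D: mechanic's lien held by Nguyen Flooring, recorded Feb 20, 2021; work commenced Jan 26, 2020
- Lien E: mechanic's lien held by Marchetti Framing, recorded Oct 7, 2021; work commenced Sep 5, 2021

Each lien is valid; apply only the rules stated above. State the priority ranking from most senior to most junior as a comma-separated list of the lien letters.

D, B, A, E, C

Effective dates: C was recorded 135 days after the deed — beyond 15 days — so no relation-back applies; D is treated as recorded Jan 26, 2020, the work-commencement date; E is treated as recorded Sep 5, 2021, the work-commencement date.
By effective date, earliest first: D (Jan 26, 2020), B (Apr 3, 2020), C (Jan 6, 2021), E (Sep 5, 2021), A (Oct 14, 2021).
C is senior to A before the subordination, so the two trade places.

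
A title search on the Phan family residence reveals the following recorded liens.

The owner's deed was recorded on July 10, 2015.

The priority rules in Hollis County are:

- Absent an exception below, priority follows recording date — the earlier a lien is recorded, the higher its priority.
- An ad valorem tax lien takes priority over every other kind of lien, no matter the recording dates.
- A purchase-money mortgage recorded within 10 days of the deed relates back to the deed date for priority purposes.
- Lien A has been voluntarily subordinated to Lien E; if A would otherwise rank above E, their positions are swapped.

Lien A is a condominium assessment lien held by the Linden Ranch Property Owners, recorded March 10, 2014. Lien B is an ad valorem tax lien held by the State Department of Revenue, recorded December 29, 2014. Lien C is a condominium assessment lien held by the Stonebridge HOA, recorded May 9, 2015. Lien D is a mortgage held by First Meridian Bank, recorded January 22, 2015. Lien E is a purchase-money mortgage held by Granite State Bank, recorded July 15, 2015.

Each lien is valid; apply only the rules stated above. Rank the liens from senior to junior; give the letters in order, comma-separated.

B, E, D, C, A

Effective dates: E's effective date is the deed date, July 10, 2015.
B is an ad valorem tax lien, so it outranks all other liens regardless of date.
Remaining liens by effective date: A (March 10, 2014), D (January 22, 2015), C (May 9, 2015), E (July 10, 2015).
A would otherwise be senior to E, so under the subordination agreement A and E exchange positions.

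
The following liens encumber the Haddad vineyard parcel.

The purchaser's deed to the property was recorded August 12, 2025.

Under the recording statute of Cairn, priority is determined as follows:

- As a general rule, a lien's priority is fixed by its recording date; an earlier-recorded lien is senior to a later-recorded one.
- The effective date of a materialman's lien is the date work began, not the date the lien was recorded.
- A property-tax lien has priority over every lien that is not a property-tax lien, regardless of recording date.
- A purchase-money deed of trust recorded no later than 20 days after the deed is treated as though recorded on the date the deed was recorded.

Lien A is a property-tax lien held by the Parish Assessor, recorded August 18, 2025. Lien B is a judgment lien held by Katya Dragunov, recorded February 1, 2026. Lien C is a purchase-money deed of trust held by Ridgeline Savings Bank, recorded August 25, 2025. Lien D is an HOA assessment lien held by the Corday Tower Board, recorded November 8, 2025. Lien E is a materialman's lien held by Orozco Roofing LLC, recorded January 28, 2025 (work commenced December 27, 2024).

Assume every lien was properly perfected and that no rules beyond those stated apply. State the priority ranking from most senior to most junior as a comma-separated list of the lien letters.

Effective dates: C relates back to the deed date August 12, 2025; E is treated as recorded December 27, 2024, the work-commencement date.
As a property-tax lien, A is senior to every other lien.
Ordering the rest by effective date: E (December 27, 2024), C (August 12, 2025), D (November 8, 2025), B (February 1, 2026).

A, E, C, D, B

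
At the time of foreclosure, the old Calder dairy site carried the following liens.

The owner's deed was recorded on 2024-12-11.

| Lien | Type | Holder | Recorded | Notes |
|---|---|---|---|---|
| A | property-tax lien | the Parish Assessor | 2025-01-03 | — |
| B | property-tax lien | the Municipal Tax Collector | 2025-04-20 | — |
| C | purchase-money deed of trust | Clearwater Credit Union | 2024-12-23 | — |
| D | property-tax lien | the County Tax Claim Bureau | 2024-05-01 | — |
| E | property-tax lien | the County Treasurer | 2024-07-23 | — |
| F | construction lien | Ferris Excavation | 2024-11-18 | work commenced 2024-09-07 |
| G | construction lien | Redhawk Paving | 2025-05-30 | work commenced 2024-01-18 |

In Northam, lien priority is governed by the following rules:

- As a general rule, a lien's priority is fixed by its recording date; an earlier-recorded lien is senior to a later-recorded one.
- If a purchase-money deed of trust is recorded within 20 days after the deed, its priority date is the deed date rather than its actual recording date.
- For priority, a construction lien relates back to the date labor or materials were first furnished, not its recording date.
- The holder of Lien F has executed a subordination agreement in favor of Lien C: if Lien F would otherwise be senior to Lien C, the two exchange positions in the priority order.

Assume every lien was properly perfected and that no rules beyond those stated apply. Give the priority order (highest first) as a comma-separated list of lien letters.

Effective dates after the stated exceptions: C's effective date is the deed date, 2024-12-11; F is treated as recorded 2024-09-07, the work-commencement date; G is treated as recorded 2024-01-18, the work-commencement date.
By effective date: G (2024-01-18), D (2024-05-01), E (2024-07-23), F (2024-09-07), C (2024-12-11), A (2025-01-03), B (2025-04-20).
Because F would otherwise rank above C, the subordination swaps them.

G, D, E, C, F, A, B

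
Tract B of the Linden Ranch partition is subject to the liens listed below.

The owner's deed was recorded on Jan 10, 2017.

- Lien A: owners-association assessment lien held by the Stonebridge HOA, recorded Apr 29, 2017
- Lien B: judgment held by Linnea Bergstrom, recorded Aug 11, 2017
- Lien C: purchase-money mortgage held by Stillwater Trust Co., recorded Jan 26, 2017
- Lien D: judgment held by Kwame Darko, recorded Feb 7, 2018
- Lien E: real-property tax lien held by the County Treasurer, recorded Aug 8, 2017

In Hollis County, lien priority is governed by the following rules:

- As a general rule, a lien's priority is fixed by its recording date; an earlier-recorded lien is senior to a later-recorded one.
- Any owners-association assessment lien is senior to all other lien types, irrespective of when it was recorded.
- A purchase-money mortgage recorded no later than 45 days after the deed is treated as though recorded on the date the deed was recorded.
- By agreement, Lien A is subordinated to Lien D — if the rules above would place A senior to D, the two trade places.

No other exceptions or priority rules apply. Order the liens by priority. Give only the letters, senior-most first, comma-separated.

First, effective dates: C was recorded within the 45-day window, so its effective date is the deed date Jan 10, 2017.
A is an owners-association assessment lien, so it outranks all other liens regardless of date.
The other liens, earliest effective date first: C (Jan 10, 2017), E (Aug 8, 2017), B (Aug 11, 2017), D (Feb 7, 2018).
A would otherwise be senior to D, so under the subordination agreement A and D exchange positions.

D, C, E, B, A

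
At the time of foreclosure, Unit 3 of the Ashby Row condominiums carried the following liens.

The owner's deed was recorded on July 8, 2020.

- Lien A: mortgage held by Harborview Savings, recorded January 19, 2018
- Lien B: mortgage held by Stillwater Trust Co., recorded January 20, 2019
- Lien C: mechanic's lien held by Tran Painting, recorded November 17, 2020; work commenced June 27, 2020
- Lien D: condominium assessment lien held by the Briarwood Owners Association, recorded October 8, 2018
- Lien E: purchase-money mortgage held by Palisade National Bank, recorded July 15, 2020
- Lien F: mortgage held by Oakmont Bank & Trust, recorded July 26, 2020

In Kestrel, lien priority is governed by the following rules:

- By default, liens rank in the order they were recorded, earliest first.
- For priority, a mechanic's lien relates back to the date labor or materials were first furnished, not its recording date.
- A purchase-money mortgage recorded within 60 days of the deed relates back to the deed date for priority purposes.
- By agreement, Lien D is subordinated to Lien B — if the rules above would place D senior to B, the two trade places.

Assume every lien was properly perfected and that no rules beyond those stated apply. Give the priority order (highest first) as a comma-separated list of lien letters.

Effective dates after the stated exceptions: C's effective date is June 27, 2020, when work began; E relates back to the deed date July 8, 2020.
By effective date: A (January 19, 2018), D (October 8, 2018), B (January 20, 2019), C (June 27, 2020), E (July 8, 2020), F (July 26, 2020).
Because D would otherwise rank above B, the subordination swaps them.

A, B, D, C, E, F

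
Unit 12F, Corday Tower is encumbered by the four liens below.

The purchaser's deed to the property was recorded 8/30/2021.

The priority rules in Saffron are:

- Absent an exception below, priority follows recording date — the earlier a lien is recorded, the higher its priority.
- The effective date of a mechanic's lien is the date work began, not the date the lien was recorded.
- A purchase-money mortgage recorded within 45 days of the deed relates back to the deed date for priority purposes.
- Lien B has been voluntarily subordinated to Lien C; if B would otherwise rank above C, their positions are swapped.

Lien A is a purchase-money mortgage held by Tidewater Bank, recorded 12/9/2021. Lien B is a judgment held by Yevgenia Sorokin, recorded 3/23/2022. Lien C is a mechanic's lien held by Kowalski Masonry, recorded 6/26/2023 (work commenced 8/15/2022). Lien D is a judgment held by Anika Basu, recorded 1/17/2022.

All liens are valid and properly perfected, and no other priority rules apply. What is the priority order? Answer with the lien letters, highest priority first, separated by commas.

A, D, C, B

Effective dates: A missed the 45-day window (101 days after the deed), so its recording date stands; C relates back to 8/15/2022 (work commenced).
By effective date, earliest first: A (12/9/2021), D (1/17/2022), B (3/23/2022), C (8/15/2022).
Because B would otherwise rank above C, the subordination swaps them.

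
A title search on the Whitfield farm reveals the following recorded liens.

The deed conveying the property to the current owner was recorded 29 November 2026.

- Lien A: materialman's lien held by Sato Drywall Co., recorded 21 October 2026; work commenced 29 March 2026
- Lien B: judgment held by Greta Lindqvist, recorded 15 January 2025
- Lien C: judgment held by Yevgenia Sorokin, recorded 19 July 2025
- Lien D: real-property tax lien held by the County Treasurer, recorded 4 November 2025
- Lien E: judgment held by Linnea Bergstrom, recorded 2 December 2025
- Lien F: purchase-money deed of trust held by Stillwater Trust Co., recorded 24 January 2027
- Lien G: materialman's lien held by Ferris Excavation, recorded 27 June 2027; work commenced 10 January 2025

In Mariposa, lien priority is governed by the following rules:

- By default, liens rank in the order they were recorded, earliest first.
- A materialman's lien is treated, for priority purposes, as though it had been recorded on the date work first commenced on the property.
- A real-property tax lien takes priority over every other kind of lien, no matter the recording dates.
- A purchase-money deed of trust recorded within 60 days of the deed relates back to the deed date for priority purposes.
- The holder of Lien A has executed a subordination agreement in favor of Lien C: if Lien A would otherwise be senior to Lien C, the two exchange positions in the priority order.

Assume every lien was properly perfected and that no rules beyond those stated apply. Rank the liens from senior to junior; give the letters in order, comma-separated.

First, effective dates: A relates back to 29 March 2026 (work commenced); F's effective date is the deed date, 29 November 2026; G relates back to 10 January 2025 (work commenced).
D is a real-property tax lien and takes priority over every other lien.
Among the remaining liens, by effective date: G (10 January 2025), B (15 January 2025), C (19 July 2025), E (2 December 2025), A (29 March 2026), F (29 November 2026).
A is already junior to C, so the subordination agreement changes nothing.

D, G, B, C, E, A, F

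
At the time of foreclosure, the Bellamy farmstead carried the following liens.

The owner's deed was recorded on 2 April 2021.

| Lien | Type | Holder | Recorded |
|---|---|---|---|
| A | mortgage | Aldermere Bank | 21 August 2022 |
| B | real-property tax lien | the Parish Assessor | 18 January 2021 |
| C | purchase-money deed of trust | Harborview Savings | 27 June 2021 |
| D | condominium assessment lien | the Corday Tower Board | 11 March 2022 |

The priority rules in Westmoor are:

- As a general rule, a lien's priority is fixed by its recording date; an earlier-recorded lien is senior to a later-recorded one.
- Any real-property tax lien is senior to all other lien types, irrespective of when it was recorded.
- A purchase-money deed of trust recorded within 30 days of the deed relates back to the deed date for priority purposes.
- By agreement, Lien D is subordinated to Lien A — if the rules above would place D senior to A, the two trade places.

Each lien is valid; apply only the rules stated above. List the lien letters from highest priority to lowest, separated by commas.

B, C, A, D

Effective dates after the stated exceptions: C was recorded 86 days after the deed — beyond 30 days — so no relation-back applies.
B is a real-property tax lien and takes priority over every other lien.
The other liens, earliest effective date first: C (27 June 2021), D (11 March 2022), A (21 August 2022).
D is senior to A before the subordination, so the two trade places.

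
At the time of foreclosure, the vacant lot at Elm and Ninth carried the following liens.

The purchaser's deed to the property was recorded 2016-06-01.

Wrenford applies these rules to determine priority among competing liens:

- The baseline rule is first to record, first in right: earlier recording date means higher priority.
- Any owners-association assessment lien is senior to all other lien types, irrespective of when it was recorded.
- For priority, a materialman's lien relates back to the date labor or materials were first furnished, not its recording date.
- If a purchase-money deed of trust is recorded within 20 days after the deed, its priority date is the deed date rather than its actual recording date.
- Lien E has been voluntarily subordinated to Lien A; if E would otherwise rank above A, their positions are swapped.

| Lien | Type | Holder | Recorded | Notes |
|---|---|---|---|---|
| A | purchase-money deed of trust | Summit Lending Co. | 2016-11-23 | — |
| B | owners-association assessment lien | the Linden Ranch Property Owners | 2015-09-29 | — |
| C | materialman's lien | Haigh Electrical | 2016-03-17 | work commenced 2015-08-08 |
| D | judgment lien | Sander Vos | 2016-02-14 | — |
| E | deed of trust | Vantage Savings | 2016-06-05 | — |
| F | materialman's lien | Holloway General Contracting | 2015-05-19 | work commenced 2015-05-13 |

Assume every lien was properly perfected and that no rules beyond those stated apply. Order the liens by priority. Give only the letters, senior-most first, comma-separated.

Effective dates: A was recorded 175 days after the deed — beyond 20 days — so no relation-back applies; C's effective date is 2015-08-08, when work began; F is treated as recorded 2015-05-13, the work-commencement date.
B is an owners-association assessment lien and takes priority over every other lien.
Ordering the rest by effective date: F (2015-05-13), C (2015-08-08), D (2016-02-14), E (2016-06-05), A (2016-11-23).
E is senior to A before the subordination, so the two trade places.

B, F, C, D, A, E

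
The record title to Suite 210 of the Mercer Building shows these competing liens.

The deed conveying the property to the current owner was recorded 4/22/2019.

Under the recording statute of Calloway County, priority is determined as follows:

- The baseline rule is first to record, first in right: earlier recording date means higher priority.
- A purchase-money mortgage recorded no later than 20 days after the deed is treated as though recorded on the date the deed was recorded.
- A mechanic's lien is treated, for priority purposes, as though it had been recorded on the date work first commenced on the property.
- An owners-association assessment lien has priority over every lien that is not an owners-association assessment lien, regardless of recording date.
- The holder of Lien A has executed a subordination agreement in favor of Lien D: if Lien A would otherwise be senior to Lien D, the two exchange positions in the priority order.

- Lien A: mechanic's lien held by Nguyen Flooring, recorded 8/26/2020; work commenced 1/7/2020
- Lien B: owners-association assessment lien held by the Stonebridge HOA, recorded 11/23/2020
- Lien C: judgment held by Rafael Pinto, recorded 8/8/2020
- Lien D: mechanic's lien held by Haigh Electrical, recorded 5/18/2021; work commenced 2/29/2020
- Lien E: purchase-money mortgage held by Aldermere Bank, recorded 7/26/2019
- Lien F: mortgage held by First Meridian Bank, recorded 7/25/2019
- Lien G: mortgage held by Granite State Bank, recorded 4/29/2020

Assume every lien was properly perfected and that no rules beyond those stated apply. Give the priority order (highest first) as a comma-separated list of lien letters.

Effective dates: A's effective date is 1/7/2020, when work began; D's effective date is 2/29/2020, when work began; E was recorded 95 days after the deed — beyond 20 days — so no relation-back applies.
B is an owners-association assessment lien, so it outranks all other liens regardless of date.
Remaining liens by effective date: F (7/25/2019), E (7/26/2019), A (1/7/2020), D (2/29/2020), G (4/29/2020), C (8/8/2020).
The subordination applies — A was senior to D — so A and D swap.

B, F, E, D, A, G, C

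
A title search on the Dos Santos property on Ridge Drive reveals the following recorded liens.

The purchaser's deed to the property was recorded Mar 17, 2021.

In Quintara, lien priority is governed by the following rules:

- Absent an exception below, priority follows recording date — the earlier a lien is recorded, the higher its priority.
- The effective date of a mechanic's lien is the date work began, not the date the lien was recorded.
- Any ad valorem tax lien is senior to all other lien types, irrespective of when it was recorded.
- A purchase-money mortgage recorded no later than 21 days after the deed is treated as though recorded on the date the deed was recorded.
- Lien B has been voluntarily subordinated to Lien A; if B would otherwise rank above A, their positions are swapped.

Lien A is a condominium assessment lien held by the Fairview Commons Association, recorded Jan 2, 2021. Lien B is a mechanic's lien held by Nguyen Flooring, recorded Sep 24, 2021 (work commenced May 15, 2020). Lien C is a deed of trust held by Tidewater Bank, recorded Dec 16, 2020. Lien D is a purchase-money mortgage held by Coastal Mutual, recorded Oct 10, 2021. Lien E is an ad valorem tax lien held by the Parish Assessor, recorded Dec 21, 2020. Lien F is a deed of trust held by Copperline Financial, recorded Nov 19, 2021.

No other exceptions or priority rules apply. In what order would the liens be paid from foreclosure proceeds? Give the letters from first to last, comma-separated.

E, A, C, B, D, F

Adjusting effective dates: B is treated as recorded May 15, 2020, the work-commencement date; D missed the 21-day window (207 days after the deed), so its recording date stands.
E is an ad valorem tax lien and takes priority over every other lien.
Among the remaining liens, by effective date: B (May 15, 2020), C (Dec 16, 2020), A (Jan 2, 2021), D (Oct 10, 2021), F (Nov 19, 2021).
The subordination applies — B was senior to A — so B and A swap.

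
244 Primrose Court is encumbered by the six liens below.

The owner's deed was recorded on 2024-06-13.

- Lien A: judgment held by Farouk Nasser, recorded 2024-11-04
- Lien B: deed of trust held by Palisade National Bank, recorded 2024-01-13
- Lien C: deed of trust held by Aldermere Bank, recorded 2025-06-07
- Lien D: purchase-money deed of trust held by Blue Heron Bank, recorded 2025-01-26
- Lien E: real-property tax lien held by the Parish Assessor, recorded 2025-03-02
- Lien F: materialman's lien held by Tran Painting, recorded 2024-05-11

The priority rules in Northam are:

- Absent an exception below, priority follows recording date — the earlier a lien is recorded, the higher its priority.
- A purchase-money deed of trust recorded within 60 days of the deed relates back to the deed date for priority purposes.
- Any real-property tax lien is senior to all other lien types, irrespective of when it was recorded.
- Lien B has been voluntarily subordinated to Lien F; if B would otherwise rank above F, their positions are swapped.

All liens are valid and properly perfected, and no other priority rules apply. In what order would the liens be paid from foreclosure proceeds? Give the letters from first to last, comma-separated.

E, F, B, A, D, C

Effective dates after the stated exceptions: D was recorded 227 days after the deed, outside the 60-day window, so it keeps its recording date.
As a real-property tax lien, E is senior to every other lien.
Remaining liens by effective date: B (2024-01-13), F (2024-05-11), A (2024-11-04), D (2025-01-26), C (2025-06-07).
Because B would otherwise rank above F, the subordination swaps them.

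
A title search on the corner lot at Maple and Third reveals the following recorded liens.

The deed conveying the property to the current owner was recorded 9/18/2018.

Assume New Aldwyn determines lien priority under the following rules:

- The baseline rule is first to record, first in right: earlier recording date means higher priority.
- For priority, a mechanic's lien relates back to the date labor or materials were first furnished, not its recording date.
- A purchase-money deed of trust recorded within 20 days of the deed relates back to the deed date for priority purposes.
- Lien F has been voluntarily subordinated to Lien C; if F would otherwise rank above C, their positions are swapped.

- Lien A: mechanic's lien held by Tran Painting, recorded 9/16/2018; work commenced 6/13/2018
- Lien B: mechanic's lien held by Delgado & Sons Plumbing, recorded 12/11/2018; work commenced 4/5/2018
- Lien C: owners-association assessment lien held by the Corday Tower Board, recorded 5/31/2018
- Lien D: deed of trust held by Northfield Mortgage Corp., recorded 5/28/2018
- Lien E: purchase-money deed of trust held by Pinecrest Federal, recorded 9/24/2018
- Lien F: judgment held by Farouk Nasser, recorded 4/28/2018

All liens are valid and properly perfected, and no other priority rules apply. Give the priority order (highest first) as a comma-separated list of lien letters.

B, C, D, F, A, E

Effective dates after the stated exceptions: A's effective date is 6/13/2018, when work began; B is treated as recorded 4/5/2018, the work-commencement date; E's effective date is the deed date, 9/18/2018.
Sorted by effective date: B (4/5/2018), F (4/28/2018), D (5/28/2018), C (5/31/2018), A (6/13/2018), E (9/18/2018).
The subordination applies — F was senior to C — so F and C swap.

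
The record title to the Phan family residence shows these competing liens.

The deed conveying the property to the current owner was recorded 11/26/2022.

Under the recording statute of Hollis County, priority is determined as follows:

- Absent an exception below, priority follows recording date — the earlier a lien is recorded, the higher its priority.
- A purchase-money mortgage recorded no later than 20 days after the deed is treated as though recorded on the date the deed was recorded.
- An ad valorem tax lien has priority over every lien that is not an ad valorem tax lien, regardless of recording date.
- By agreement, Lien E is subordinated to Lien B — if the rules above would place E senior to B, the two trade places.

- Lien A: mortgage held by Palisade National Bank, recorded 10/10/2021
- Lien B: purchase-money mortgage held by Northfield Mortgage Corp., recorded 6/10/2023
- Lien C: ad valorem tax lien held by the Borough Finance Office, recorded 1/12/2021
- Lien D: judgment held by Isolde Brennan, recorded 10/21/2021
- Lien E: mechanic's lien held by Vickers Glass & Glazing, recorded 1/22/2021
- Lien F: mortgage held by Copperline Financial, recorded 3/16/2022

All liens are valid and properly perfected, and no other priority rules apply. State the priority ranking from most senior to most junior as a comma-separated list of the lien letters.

C, B, A, D, F, E

First, effective dates: B missed the 20-day window (196 days after the deed), so its recording date stands.
C, as an ad valorem tax lien, has superpriority and ranks first.
Ordering the rest by effective date: E (1/22/2021), A (10/10/2021), D (10/21/2021), F (3/16/2022), B (6/10/2023).
The subordination applies — E was senior to B — so E and B swap.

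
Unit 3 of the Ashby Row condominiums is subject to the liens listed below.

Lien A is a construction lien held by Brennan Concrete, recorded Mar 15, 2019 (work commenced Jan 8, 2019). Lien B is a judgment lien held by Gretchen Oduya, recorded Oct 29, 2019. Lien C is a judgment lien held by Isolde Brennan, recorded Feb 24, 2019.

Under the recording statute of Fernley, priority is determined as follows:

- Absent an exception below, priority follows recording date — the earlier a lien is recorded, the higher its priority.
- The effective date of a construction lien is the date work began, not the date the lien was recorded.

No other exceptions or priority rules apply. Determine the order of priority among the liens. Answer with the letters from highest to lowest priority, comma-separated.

Effective dates after the stated exceptions: A's effective date is Jan 8, 2019, when work began.
Sorted by effective date: A (Jan 8, 2019), C (Feb 24, 2019), B (Oct 29, 2019).

A, C, B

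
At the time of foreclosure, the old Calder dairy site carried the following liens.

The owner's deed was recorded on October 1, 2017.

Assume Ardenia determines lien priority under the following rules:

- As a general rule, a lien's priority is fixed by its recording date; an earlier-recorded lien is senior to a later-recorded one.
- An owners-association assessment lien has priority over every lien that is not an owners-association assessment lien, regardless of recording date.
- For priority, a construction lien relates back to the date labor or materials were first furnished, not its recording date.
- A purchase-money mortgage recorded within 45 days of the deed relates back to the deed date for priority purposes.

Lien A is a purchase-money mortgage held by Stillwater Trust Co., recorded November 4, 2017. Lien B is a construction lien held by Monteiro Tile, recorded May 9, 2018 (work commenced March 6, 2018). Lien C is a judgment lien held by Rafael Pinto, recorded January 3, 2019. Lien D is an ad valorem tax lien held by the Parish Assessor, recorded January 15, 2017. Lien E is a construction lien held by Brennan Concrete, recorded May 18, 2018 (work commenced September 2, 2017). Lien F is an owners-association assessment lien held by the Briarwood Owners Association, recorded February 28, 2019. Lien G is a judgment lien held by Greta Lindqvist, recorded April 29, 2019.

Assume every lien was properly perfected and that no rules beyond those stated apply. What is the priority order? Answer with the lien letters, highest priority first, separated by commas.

Adjusting effective dates: A relates back to the deed date October 1, 2017; B is treated as recorded March 6, 2018, the work-commencement date; E's effective date is September 2, 2017, when work began.
F is an owners-association assessment lien, so it outranks all other liens regardless of date.
Remaining liens by effective date: D (January 15, 2017), E (September 2, 2017), A (October 1, 2017), B (March 6, 2018), C (January 3, 2019), G (April 29, 2019).

F, D, E, A, B, C, G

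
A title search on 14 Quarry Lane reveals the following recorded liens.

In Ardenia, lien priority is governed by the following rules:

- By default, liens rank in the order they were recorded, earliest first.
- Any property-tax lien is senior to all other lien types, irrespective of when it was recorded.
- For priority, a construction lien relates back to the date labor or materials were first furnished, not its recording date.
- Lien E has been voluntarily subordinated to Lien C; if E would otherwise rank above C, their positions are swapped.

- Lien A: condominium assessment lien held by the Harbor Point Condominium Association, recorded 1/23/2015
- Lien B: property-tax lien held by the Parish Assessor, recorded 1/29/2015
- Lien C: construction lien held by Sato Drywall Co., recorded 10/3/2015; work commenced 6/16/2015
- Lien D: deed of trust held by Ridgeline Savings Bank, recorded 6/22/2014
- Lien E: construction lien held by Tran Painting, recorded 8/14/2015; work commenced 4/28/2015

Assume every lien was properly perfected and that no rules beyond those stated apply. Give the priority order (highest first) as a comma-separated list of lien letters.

Adjusting effective dates: C's effective date is 6/16/2015, when work began; E relates back to 4/28/2015 (work commenced).
B is a property-tax lien and takes priority over every other lien.
Ordering the rest by effective date: D (6/22/2014), A (1/23/2015), E (4/28/2015), C (6/16/2015).
Because E would otherwise rank above C, the subordination swaps them.

B, D, A, C, E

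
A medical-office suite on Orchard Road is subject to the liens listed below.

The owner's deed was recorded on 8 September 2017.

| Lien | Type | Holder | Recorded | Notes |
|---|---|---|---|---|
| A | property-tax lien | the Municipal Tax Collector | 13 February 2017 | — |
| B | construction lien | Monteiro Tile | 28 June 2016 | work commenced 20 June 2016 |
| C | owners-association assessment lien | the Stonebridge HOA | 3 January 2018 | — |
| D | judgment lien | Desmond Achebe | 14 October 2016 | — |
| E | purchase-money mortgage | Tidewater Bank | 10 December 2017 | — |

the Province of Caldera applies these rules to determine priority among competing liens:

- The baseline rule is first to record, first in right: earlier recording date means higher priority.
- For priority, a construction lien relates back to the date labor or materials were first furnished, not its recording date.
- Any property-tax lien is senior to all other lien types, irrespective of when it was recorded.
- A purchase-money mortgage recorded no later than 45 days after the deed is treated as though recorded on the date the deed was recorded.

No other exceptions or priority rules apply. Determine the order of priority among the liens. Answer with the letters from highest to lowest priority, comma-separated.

A, B, D, E, C

Adjusting effective dates: B's effective date is 20 June 2016, when work began; E was recorded 93 days after the deed, outside the 45-day window, so it keeps its recording date.
A is a property-tax lien and takes priority over every other lien.
The other liens, earliest effective date first: B (20 June 2016), D (14 October 2016), E (10 December 2017), C (3 January 2018).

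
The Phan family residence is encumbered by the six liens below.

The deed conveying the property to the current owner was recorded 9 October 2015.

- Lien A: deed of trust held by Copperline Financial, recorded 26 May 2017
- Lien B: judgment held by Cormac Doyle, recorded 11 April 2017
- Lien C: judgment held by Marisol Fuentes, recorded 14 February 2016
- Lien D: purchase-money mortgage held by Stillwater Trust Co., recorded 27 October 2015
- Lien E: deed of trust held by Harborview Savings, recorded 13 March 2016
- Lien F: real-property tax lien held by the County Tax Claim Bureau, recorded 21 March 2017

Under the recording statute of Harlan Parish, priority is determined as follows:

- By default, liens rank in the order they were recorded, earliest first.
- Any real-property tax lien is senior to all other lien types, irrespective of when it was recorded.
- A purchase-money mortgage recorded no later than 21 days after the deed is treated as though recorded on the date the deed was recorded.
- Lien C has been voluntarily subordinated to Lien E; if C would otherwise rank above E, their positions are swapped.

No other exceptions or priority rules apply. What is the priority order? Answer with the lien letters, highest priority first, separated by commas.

First, effective dates: D relates back to the deed date 9 October 2015.
F is a real-property tax lien, so it outranks all other liens regardless of date.
Ordering the rest by effective date: D (9 October 2015), C (14 February 2016), E (13 March 2016), B (11 April 2017), A (26 May 2017).
C would otherwise be senior to E, so under the subordination agreement C and E exchange positions.

F, D, E, C, B, A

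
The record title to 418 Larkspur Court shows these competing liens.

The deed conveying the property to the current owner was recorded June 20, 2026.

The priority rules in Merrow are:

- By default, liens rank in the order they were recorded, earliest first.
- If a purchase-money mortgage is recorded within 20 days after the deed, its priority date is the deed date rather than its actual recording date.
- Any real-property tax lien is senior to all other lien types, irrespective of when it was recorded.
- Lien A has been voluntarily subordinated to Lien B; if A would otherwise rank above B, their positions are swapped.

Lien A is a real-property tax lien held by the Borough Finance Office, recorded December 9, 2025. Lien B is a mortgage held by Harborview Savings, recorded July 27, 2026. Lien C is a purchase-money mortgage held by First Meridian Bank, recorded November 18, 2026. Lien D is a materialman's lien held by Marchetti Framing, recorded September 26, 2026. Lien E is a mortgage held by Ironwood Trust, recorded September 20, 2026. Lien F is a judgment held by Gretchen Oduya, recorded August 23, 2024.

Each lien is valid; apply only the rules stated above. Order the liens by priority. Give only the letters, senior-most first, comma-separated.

B, F, A, E, D, C

Effective dates: C was recorded 151 days after the deed — beyond 20 days — so no relation-back applies.
A is a real-property tax lien and takes priority over every other lien.
Among the remaining liens, by effective date: F (August 23, 2024), B (July 27, 2026), E (September 20, 2026), D (September 26, 2026), C (November 18, 2026).
The subordination applies — A was senior to B — so A and B swap.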